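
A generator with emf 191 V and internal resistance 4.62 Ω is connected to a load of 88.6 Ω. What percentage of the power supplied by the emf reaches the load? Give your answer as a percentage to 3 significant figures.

95.0 %

Both r and R carry the same current, so the power split is just the resistance split: η = R/(R+r).
η = R / (R + r) = 88.6 / (88.6 + 4.62) = 0.9504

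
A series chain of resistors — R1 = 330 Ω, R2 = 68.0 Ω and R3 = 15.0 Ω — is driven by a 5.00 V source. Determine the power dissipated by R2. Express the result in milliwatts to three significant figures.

Every series element carries the same I. Get I from the total resistance, then P = I² × R2.
R_total = 330 + 68.0 + 15.0 = 413.0 Ω
I = V / R_total = 5.00 / 413.0 = 0.01211 A
P_R2 = I² × R2 = (0.01211)² × 68.0 = 0.009967 W

9.97 mW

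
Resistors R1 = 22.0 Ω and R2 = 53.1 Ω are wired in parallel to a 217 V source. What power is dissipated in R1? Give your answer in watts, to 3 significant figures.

Parallel branches share the same voltage; P = V²/R gives the branch power in one step.
P_R1 = V² / R1 = (217)² / 22.0 Ω = 2140 W

2140 W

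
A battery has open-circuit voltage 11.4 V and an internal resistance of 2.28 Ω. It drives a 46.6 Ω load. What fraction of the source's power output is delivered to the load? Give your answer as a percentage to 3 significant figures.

The source delivers εI, of which I²R reaches the load and I²r is lost; since I is common, η = R/(R+r).
η = R / (R + r) = 46.6 / (46.6 + 2.28) = 0.9534

95.3 %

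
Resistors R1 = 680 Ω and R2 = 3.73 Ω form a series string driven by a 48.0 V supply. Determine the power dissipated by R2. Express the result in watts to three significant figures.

0.0184 W

The current is common to all series resistors; compute it, then apply P = I²R for the target.
R_total = 680 + 3.73 = 683.7 Ω
I = V / R_total = 48.0 / 683.7 = 0.07020 A
P_R2 = I² × R2 = (0.07020)² × 3.73 = 0.01838 W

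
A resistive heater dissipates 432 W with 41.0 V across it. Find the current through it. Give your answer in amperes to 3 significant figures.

10.5 A

The two known quantities fix the third via I = P / V.
I = 432 / 41.0 = 10.54 A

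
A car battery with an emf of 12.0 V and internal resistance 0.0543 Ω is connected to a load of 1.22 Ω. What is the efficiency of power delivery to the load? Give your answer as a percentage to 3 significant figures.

Both r and R carry the same current, so the power split is just the resistance split: η = R/(R+r).
η = R / (R + r) = 1.22 / (1.22 + 0.0543) = 0.9574

95.7 %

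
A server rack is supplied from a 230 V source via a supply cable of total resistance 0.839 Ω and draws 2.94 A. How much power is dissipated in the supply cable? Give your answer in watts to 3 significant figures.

Line loss is just I²R for the cable — we know both I and R_line directly.
The supply cable carries the full 2.94 A.
P_line = I² R_line = (2.940)² × 0.839 = 7.252 W

7.25 W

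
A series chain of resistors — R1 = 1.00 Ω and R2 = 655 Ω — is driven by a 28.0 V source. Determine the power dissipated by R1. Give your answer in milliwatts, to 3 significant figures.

In a series string the same current flows through every resistor — find that current, then P = I²R for the one we want.
R_total = 1.00 + 655 = 656.0 Ω
I = V / R_total = 28.0 / 656.0 = 0.04268 A
P_R1 = I² × R1 = (0.04268)² × 1.00 = 0.001822 W

1.82 mW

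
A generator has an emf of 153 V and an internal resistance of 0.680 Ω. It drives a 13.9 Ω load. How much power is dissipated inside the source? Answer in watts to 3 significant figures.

74.9 W

The source's internal resistance is just another series element carrying I; its dissipation is I²r.
I = ε / (r + R) = 153 / (0.680 + 13.9) = 10.49 A
P_int = I² r = (10.49)² × 0.680 = 74.88 W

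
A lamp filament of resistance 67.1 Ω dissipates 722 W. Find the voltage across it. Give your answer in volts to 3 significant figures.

220 V

From P = V I = I²R = V²/R, with the two given quantities we get V = √(P R).
V = √(722 × 67.1) = 220.1 V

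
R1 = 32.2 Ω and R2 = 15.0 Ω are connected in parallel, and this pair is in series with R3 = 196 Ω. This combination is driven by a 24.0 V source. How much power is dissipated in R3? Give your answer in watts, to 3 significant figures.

2.65 W

Reduce the parallel combination to a single R_p; the circuit then becomes R_p in series with the remaining resistor.
R_p = (32.2×15.0)/(32.2+15.0) = 10.23 Ω
R_total = R_p + 196 = 10.23 + 196 = 206.2 Ω
I = V / R_total = 24.0 / 206.2 = 0.1164 A
All the supply current flows through R3; use P = I²R3.
P_R3 = (0.1164)² × 196 = 2.654 W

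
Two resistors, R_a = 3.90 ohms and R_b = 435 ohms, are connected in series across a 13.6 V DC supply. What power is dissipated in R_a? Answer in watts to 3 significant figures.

0.00374 W

The current is common to all series resistors; compute it, then apply P = I²R for the target.
R_total = 3.90 + 435 = 438.9 Ω
I = V / R_total = 13.6 / 438.9 = 0.03099 A
P_R_a = I² × R_a = (0.03099)² × 3.90 = 0.003745 W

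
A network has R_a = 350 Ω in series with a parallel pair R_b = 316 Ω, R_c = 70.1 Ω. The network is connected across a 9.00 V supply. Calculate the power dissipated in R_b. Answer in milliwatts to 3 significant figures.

5.08 mW

Collapse R_b‖R_c to a single equivalent, reducing the network to two series elements.
R_p = (316×70.1)/(316+70.1) = 57.37 Ω
R_total = 350 + 57.37 = 407.4 Ω
I = V / R_total = 9.00 / 407.4 = 0.02209 A
Voltage across the parallel pair: V_p = I × R_p = 0.02209 × 57.37 = 1.268 V
R_b is across V_p, so use P = V²/R for that branch.
P_R_b = (1.268)² / 316 = 0.005084 W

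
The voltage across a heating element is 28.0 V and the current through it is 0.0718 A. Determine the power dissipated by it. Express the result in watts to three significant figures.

V and I are known directly — P = V I, no intermediate step needed.
P = 28.0 V × 0.07180 A = 2.010 W

2.01 W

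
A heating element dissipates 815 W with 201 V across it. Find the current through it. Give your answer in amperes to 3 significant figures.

4.05 A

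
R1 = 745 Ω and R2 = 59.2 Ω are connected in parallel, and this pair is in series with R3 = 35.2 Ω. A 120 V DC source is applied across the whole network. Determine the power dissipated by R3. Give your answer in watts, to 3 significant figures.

Reduce the parallel combination to a single R_p; the circuit then becomes R_p in series with the remaining resistor.
R_p = (745×59.2)/(745+59.2) = 54.84 Ω
R_total = R_p + 35.2 = 54.84 + 35.2 = 90.04 Ω
I = V / R_total = 120 / 90.04 = 1.333 A
R3 is the series element, so its power is I²R.
P_R3 = (1.333)² × 35.2 = 62.52 W

62.5 W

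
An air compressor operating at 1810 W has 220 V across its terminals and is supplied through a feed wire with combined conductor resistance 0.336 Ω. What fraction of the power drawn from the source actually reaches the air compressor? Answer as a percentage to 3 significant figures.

98.8 %

I = P / V = 1810 / 220 = 8.227 A through the feed wire.
P_line = I² R_line = (8.227)² × 0.336 = 22.74 W
P_source = P_load + P_line = 1810 + 22.74 = 1833 W
η = P_load / P_source = 1810 / 1833 = 0.9876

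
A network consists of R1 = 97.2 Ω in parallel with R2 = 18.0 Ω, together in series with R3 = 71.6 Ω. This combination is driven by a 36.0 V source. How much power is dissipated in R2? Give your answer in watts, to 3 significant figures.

Reduce the parallel combination to a single R_p; the circuit then becomes R_p in series with the remaining resistor.
R_p = (97.2×18.0)/(97.2+18.0) = 15.19 Ω
R_total = R_p + 71.6 = 15.19 + 71.6 = 86.79 Ω
I = V / R_total = 36.0 / 86.79 = 0.4148 A
Voltage across the parallel pair: V_p = I × R_p = 0.4148 × 15.19 = 6.300 V
R2 sits across V_p; its power is V_p²/R.
P_R2 = (6.300)² / 18.0 = 2.205 W

2.20 W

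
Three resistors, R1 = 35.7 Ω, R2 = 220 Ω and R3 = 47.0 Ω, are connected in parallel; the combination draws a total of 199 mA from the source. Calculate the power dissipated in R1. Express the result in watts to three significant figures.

0.383 W

Only the total current is stated, so first find the parallel equivalent to get the voltage across the combination.
1/R_eq = 1/35.7 + 1/220 + 1/47.0 ⇒ R_eq = 18.58 Ω
V = I_total × R_eq = 0.1990 × 18.58 = 3.697 V
P_R1 = V² / R1 = (3.697)² / 35.7 = 0.3828 W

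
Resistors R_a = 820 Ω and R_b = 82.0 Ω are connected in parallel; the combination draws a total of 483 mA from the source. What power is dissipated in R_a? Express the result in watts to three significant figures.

Parallel branches share V, not I — compute V via R_eq, then use V²/R for the target branch.
1/R_eq = 1/820 + 1/82.0 ⇒ R_eq = 74.55 Ω
V = I_total × R_eq = 0.4830 × 74.55 = 36.01 V
P_R_a = V² / R_a = (36.01)² / 820 = 1.581 W

1.58 W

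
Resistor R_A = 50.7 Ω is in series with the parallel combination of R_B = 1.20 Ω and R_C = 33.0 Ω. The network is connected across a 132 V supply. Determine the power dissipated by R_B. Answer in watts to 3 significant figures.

Collapse R_B‖R_C to a single equivalent, reducing the network to two series elements.
R_p = (1.20×33.0)/(1.20+33.0) = 1.158 Ω
R_total = 50.7 + 1.158 = 51.86 Ω
I = V / R_total = 132 / 51.86 = 2.545 A
Voltage across the parallel pair: V_p = I × R_p = 2.545 × 1.158 = 2.947 V
With V_p across R_B, its power is V_p²/R_B.
P_R_B = (2.947)² / 1.20 = 7.239 W

7.24 W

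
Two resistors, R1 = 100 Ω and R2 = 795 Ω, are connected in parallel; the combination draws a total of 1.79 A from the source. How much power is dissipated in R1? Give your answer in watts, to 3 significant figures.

We need the common branch voltage; get it from I_total × R_eq, then P = V²/R for the branch.
1/R_eq = 1/100 + 1/795 ⇒ R_eq = 88.83 Ω
V = I_total × R_eq = 1.790 × 88.83 = 159.0 V
P_R1 = V² / R1 = (159.0)² / 100 = 252.8 W

253 W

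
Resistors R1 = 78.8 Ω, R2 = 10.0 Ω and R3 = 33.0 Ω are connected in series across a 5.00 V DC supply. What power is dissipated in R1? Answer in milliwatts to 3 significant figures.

133 mW

In a series string the same current flows through every resistor — find that current, then P = I²R for the one we want.
R_total = 78.8 + 10.0 + 33.0 = 121.8 Ω
I = V / R_total = 5.00 / 121.8 = 0.04105 A
P_R1 = I² × R1 = (0.04105)² × 78.8 = 0.1328 W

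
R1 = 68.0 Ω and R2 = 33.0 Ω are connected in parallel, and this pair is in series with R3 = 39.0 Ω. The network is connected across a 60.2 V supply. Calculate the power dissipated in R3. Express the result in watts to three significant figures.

Reduce the parallel combination to a single R_p; the circuit then becomes R_p in series with the remaining resistor.
R_p = (68.0×33.0)/(68.0+33.0) = 22.22 Ω
R_total = R_p + 39.0 = 22.22 + 39.0 = 61.22 Ω
I = V / R_total = 60.2 / 61.22 = 0.9834 A
R3 carries the full series current, so P = I²R.
P_R3 = (0.9834)² × 39.0 = 37.71 W

37.7 W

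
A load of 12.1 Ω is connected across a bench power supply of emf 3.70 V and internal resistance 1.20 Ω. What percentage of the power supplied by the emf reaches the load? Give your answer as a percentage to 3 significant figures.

η = P_load/(P_load+P_int) = I²R/(I²R+I²r) = R/(R+r) — the I² cancels for series elements.
η = R / (R + r) = 12.1 / (12.1 + 1.20) = 0.9098

91.0 %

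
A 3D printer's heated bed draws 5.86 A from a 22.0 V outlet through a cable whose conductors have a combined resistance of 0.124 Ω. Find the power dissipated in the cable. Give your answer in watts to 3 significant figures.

4.26 W

Only the current and the line resistance are needed for the I²R loss.
The cable carries the full 5.86 A.
P_line = I² R_line = (5.860)² × 0.124 = 4.258 W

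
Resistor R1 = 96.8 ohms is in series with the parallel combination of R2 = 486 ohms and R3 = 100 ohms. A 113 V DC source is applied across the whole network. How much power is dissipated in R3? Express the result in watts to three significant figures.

27.2 W

Replace R2 and R3 with their parallel equivalent so the circuit becomes R1 in series with R_p.
R_p = (486×100)/(486+100) = 82.94 Ω
R_total = 96.8 + 82.94 = 179.7 Ω
I = V / R_total = 113 / 179.7 = 0.6287 A
Voltage across the parallel pair: V_p = I × R_p = 0.6287 × 82.94 = 52.14 V
R3 is across V_p, so use P = V²/R for that branch.
P_R3 = (52.14)² / 100 = 27.19 W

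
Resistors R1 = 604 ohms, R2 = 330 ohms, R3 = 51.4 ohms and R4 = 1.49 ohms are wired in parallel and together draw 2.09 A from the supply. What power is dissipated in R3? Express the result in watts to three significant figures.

We need the common branch voltage; get it from I_total × R_eq, then P = V²/R for the branch.
1/R_eq = 1/604 + 1/330 + 1/51.4 + 1/1.49 ⇒ R_eq = 1.438 Ω
V = I_total × R_eq = 2.090 × 1.438 = 3.006 V
P_R3 = V² / R3 = (3.006)² / 51.4 = 0.1758 W

0.176 W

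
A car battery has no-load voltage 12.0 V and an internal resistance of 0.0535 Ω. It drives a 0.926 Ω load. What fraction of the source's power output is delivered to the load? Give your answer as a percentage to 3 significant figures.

Efficiency is P_load / P_total. With a series r and R sharing the same I, P = I²R for each, so η = R/(R+r).
η = R / (R + r) = 0.926 / (0.926 + 0.0535) = 0.9454

94.5 %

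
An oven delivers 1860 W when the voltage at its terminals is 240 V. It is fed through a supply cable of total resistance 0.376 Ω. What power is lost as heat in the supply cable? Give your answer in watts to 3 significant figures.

22.6 W

The supply cable and load are in series, so the same current flows in both; the loss is I²R_line.
I = P / V = 1860 / 240 = 7.750 A through the supply cable.
P_line = I² R_line = (7.750)² × 0.376 = 22.58 W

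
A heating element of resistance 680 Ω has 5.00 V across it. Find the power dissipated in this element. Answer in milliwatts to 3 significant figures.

36.8 mW

With V across and R both known, P = V²/R gives the dissipation directly.
P = (5.00 V)² / 680 Ω = 0.03676 W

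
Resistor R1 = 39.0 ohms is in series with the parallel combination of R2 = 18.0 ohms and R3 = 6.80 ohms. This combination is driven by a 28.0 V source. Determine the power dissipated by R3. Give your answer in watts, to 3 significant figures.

Replace R2 and R3 with their parallel equivalent so the circuit becomes R1 in series with R_p.
R_p = (18.0×6.80)/(18.0+6.80) = 4.935 Ω
R_total = 39.0 + 4.935 = 43.94 Ω
I = V / R_total = 28.0 / 43.94 = 0.6373 A
Voltage across the parallel pair: V_p = I × R_p = 0.6373 × 4.935 = 3.145 V
R3 sees V_p directly, so P = V_p² / R3.
P_R3 = (3.145)² / 6.80 = 1.455 W

1.45 W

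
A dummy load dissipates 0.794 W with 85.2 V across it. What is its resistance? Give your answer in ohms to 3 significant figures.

9140 Ω

The two known quantities fix the third via R = V² / P.
R = (85.2)² / 0.794 = 9142 Ω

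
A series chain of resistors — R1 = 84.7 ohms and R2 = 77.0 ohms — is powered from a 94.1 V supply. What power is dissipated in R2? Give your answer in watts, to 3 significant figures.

26.1 W

In a series string the same current flows through every resistor — find that current, then P = I²R for the one we want.
R_total = 84.7 + 77.0 = 161.7 Ω
I = V / R_total = 94.1 / 161.7 = 0.5819 A
P_R2 = I² × R2 = (0.5819)² × 77.0 = 26.08 W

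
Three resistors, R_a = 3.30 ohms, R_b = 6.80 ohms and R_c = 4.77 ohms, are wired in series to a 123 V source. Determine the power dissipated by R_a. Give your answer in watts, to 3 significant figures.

226 W

In a series string the same current flows through every resistor — find that current, then P = I²R for the one we want.
R_total = 3.30 + 6.80 + 4.77 = 14.87 Ω
I = V / R_total = 123 / 14.87 = 8.272 A
P_R_a = I² × R_a = (8.272)² × 3.30 = 225.8 W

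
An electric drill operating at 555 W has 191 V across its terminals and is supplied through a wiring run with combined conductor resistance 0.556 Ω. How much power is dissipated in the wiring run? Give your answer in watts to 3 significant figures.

4.69 W

The wiring run is a series resistance carrying the load current; its dissipation is I²R_line.
I = P / V = 555 / 191 = 2.906 A through the wiring run.
P_line = I² R_line = (2.906)² × 0.556 = 4.695 W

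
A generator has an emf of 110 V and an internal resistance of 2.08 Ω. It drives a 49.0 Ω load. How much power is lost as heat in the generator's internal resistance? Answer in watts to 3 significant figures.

The source's internal resistance is just another series element carrying I; its dissipation is I²r.
I = ε / (r + R) = 110 / (2.08 + 49.0) = 2.153 A
P_int = I² r = (2.153)² × 2.08 = 9.646 W

9.65 W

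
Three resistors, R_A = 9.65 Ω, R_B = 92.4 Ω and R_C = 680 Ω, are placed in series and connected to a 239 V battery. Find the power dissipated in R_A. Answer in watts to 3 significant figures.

Every series element carries the same I. Get I from the total resistance, then P = I² × R_A.
R_total = 9.65 + 92.4 + 680 = 782.0 Ω
I = V / R_total = 239 / 782.0 = 0.3056 A
P_R_A = I² × R_A = (0.3056)² × 9.65 = 0.9013 W

0.901 W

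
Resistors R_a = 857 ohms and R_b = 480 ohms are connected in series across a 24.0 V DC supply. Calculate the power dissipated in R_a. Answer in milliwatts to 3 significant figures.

In a series string the same current flows through every resistor — find that current, then P = I²R for the one we want.
R_total = 857 + 480 = 1337 Ω
I = V / R_total = 24.0 / 1337 = 0.01795 A
P_R_a = I² × R_a = (0.01795)² × 857 = 0.2761 W

276 mW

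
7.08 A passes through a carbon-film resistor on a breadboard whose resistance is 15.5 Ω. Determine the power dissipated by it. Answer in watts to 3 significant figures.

777 W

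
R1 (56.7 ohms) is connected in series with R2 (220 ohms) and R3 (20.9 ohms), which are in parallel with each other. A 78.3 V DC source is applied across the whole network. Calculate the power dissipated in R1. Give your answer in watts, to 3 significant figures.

60.5 W

First combine the parallel branches into one equivalent R_p, then R1 + R_p is a series pair.
R_p = (220×20.9)/(220+20.9) = 19.09 Ω
R_total = 56.7 + 19.09 = 75.79 Ω
I = V / R_total = 78.3 / 75.79 = 1.033 A
The full supply current passes through R1: P = I²R.
P_R1 = (1.033)² × 56.7 = 60.52 W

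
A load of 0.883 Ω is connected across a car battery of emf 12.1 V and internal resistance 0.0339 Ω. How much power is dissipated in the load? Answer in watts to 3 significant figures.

154 W

The internal resistance and the load are in series, so the same I flows through both; get I from ε/(r+R), then I²R for the load.
I = ε / (r + R) = 12.1 / (0.0339 + 0.883) = 13.20 A
P_load = I² R = (13.20)² × 0.883 = 153.8 W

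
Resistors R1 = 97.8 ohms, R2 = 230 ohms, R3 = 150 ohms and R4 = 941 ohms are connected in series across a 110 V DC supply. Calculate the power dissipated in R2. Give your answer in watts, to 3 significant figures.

1.38 W

Series elements share the same current, so find I first, then use P = I²R.
R_total = 97.8 + 230 + 150 + 941 = 1419 Ω
I = V / R_total = 110 / 1419 = 0.07753 A
P_R2 = I² × R2 = (0.07753)² × 230 = 1.383 W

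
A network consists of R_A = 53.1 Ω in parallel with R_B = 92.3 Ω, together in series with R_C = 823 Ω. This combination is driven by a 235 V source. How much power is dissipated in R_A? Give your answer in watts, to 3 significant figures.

Combine R_A and R_B into their parallel equivalent first, reducing the network to two series resistors.
R_p = (53.1×92.3)/(53.1+92.3) = 33.71 Ω
R_total = R_p + 823 = 33.71 + 823 = 856.7 Ω
I = V / R_total = 235 / 856.7 = 0.2743 A
Voltage across the parallel pair: V_p = I × R_p = 0.2743 × 33.71 = 9.246 V
Use P = V²/R for R_A with V = V_p.
P_R_A = (9.246)² / 53.1 = 1.610 W

1.61 W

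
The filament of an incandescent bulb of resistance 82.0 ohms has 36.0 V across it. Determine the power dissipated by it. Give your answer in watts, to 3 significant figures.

We know the drop across the element and its resistance — P = V²/R, one step.
P = (36.0 V)² / 82.0 Ω = 15.80 W

15.8 W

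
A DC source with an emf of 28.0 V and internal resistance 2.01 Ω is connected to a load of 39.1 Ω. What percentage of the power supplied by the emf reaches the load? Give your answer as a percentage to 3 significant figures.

95.1 %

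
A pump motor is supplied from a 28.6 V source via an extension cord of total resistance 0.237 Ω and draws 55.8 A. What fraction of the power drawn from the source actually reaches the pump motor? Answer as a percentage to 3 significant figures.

53.8 %

The extension cord carries the full 55.8 A.
P_line = I² R_line = (55.80)² × 0.237 = 737.9 W
P_source = V I = 28.6 × 55.80 = 1596 W; P_load = 857.9 W
η = P_load / P_source = 857.9 / 1596 = 0.5376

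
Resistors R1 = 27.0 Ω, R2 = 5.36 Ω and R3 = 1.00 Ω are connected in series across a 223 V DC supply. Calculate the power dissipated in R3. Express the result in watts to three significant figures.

In a series string the same current flows through every resistor — find that current, then P = I²R for the one we want.
R_total = 27.0 + 5.36 + 1.00 = 33.36 Ω
I = V / R_total = 223 / 33.36 = 6.685 A
P_R3 = I² × R3 = (6.685)² × 1.00 = 44.68 W

44.7 W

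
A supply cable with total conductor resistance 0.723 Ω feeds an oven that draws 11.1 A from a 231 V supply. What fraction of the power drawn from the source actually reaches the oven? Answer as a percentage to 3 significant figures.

96.5 %

The supply cable carries the full 11.1 A.
P_line = I² R_line = (11.10)² × 0.723 = 89.08 W
P_source = V I = 231 × 11.10 = 2564 W; P_load = 2475 W
η = P_load / P_source = 2475 / 2564 = 0.9653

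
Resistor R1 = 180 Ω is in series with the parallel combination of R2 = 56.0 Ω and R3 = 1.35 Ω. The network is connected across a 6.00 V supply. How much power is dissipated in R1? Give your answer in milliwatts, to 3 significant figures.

Replace R2 and R3 with their parallel equivalent so the circuit becomes R1 in series with R_p.
R_p = (56.0×1.35)/(56.0+1.35) = 1.318 Ω
R_total = 180 + 1.318 = 181.3 Ω
I = V / R_total = 6.00 / 181.3 = 0.03309 A
R1 is in the main series path, so its power is I²R1.
P_R1 = (0.03309)² × 180 = 0.1971 W

197 mW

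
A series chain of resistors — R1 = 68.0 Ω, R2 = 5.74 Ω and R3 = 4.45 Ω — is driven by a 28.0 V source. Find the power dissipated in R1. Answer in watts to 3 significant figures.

The current is common to all series resistors; compute it, then apply P = I²R for the target.
R_total = 68.0 + 5.74 + 4.45 = 78.19 Ω
I = V / R_total = 28.0 / 78.19 = 0.3581 A
P_R1 = I² × R1 = (0.3581)² × 68.0 = 8.720 W

8.72 W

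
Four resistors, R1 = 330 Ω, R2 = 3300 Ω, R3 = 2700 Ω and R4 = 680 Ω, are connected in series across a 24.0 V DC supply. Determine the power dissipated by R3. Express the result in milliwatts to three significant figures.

31.6 mW

The current is common to all series resistors; compute it, then apply P = I²R for the target.
R_total = 330 + 3300 + 2700 + 680 = 7010 Ω
I = V / R_total = 24.0 / 7010 = 0.003424 A
P_R3 = I² × R3 = (0.003424)² × 2700 = 0.03165 W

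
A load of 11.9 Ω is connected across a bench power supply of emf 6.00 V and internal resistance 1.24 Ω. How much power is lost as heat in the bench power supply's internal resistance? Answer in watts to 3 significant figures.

0.259 W

Internal loss is I²r, with I set by the total series resistance r+R.
I = ε / (r + R) = 6.00 / (1.24 + 11.9) = 0.4566 A
P_int = I² r = (0.4566)² × 1.24 = 0.2585 W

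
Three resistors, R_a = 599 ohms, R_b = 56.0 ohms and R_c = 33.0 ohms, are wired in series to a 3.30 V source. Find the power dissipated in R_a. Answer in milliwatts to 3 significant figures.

13.8 mW

In a series string the same current flows through every resistor — find that current, then P = I²R for the one we want.
R_total = 599 + 56.0 + 33.0 = 688.0 Ω
I = V / R_total = 3.30 / 688.0 = 0.004797 A
P_R_a = I² × R_a = (0.004797)² × 599 = 0.01378 W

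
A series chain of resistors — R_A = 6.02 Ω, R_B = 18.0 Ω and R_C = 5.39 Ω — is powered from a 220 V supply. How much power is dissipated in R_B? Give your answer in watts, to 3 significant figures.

1010 W

The current is common to all series resistors; compute it, then apply P = I²R for the target.
R_total = 6.02 + 18.0 + 5.39 = 29.41 Ω
I = V / R_total = 220 / 29.41 = 7.480 A
P_R_B = I² × R_B = (7.480)² × 18.0 = 1007 W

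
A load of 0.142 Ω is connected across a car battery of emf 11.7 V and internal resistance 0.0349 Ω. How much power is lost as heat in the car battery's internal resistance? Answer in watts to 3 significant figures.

The source's internal resistance is just another series element carrying I; its dissipation is I²r.
I = ε / (r + R) = 11.7 / (0.0349 + 0.142) = 66.14 A
P_int = I² r = (66.14)² × 0.0349 = 152.7 W

153 W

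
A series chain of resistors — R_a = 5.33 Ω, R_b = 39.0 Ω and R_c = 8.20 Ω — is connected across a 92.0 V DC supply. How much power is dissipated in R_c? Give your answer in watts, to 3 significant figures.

Since the resistors are in series they all carry the loop current I = V/R_total; the power in any one is I²R.
R_total = 5.33 + 39.0 + 8.20 = 52.53 Ω
I = V / R_total = 92.0 / 52.53 = 1.751 A
P_R_c = I² × R_c = (1.751)² × 8.20 = 25.15 W

25.2 W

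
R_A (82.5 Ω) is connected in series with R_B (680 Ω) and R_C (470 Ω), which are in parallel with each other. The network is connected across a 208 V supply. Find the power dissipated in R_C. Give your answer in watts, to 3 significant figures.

54.7 W

Collapse R_B‖R_C to a single equivalent, reducing the network to two series elements.
R_p = (680×470)/(680+470) = 277.9 Ω
R_total = 82.5 + 277.9 = 360.4 Ω
I = V / R_total = 208 / 360.4 = 0.5771 A
Voltage across the parallel pair: V_p = I × R_p = 0.5771 × 277.9 = 160.4 V
With V_p across R_C, its power is V_p²/R_C.
P_R_C = (160.4)² / 470 = 54.73 W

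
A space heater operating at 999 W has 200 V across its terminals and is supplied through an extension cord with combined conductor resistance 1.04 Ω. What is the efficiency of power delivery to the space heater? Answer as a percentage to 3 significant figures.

I = P / V = 999 / 200 = 4.995 A through the extension cord.
P_line = I² R_line = (4.995)² × 1.04 = 25.95 W
P_source = P_load + P_line = 999.0 + 25.95 = 1025 W
η = P_load / P_source = 999.0 / 1025 = 0.9747

97.5 %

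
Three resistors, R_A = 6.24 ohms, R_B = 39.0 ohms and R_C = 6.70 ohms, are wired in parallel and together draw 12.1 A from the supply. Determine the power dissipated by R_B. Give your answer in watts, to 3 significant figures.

33.4 W

Only the total current is stated, so first find the parallel equivalent to get the voltage across the combination.
1/R_eq = 1/6.24 + 1/39.0 + 1/6.70 ⇒ R_eq = 2.984 Ω
V = I_total × R_eq = 12.10 × 2.984 = 36.10 V
P_R_B = V² / R_B = (36.10)² / 39.0 = 33.42 W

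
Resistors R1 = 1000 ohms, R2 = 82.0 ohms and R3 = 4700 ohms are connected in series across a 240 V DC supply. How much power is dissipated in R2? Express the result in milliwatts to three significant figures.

141 mW

Every series element carries the same I. Get I from the total resistance, then P = I² × R2.
R_total = 1000 + 82.0 + 4700 = 5782 Ω
I = V / R_total = 240 / 5782 = 0.04151 A
P_R2 = I² × R2 = (0.04151)² × 82.0 = 0.1413 W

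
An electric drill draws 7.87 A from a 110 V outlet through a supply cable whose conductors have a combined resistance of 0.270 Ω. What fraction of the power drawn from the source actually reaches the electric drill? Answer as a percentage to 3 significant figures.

98.1 %

The supply cable carries the full 7.87 A.
P_line = I² R_line = (7.870)² × 0.270 = 16.72 W
P_source = V I = 110 × 7.870 = 865.7 W; P_load = 849.0 W
η = P_load / P_source = 849.0 / 865.7 = 0.9807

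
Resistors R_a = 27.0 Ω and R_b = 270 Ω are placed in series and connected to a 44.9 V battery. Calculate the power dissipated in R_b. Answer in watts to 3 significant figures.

Since the resistors are in series they all carry the loop current I = V/R_total; the power in any one is I²R.
R_total = 27.0 + 270 = 297.0 Ω
I = V / R_total = 44.9 / 297.0 = 0.1512 A
P_R_b = I² × R_b = (0.1512)² × 270 = 6.171 W

6.17 W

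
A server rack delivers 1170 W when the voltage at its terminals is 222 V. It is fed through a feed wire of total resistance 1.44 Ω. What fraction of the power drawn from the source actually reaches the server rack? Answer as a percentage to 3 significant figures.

I = P / V = 1170 / 222 = 5.270 A through the feed wire.
P_line = I² R_line = (5.270)² × 1.44 = 40.00 W
P_source = P_load + P_line = 1170 + 40.00 = 1210 W
η = P_load / P_source = 1170 / 1210 = 0.9669

96.7 %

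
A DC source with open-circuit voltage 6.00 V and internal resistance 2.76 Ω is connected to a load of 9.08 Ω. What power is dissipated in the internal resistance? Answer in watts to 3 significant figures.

Internal loss is I²r, with I set by the total series resistance r+R.
I = ε / (r + R) = 6.00 / (2.76 + 9.08) = 0.5068 A
P_int = I² r = (0.5068)² × 2.76 = 0.7088 W

0.709 W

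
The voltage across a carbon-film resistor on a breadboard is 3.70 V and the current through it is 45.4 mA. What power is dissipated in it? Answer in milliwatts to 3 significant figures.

168 mW

V and I are known directly — P = V I, no intermediate step needed.
P = 3.70 V × 0.04540 A = 0.1680 W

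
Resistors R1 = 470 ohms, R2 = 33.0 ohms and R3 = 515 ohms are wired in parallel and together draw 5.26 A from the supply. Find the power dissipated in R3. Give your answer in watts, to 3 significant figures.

45.5 W

Parallel branches share V, not I — compute V via R_eq, then use V²/R for the target branch.
1/R_eq = 1/470 + 1/33.0 + 1/515 ⇒ R_eq = 29.09 Ω
V = I_total × R_eq = 5.260 × 29.09 = 153.0 V
P_R3 = V² / R3 = (153.0)² / 515 = 45.47 W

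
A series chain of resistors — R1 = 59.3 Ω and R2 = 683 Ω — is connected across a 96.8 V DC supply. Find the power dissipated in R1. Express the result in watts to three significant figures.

1.01 W

Every series element carries the same I. Get I from the total resistance, then P = I² × R1.
R_total = 59.3 + 683 = 742.3 Ω
I = V / R_total = 96.8 / 742.3 = 0.1304 A
P_R1 = I² × R1 = (0.1304)² × 59.3 = 1.008 W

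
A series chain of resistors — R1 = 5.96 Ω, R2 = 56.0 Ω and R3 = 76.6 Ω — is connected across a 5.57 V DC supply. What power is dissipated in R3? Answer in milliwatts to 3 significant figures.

124 mW

Every series element carries the same I. Get I from the total resistance, then P = I² × R3.
R_total = 5.96 + 56.0 + 76.6 = 138.6 Ω
I = V / R_total = 5.57 / 138.6 = 0.04020 A
P_R3 = I² × R3 = (0.04020)² × 76.6 = 0.1238 W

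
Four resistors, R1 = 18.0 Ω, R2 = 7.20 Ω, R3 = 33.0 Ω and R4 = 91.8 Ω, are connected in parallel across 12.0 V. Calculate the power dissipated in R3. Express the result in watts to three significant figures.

4.36 W

The supply voltage appears across each parallel branch — just use P = V²/R3.
P_R3 = V² / R3 = (12.0)² / 33.0 Ω = 4.364 W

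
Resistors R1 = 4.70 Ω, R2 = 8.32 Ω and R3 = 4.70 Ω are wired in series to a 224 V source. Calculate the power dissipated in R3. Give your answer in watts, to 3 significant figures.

Since the resistors are in series they all carry the loop current I = V/R_total; the power in any one is I²R.
R_total = 4.70 + 8.32 + 4.70 = 17.72 Ω
I = V / R_total = 224 / 17.72 = 12.64 A
P_R3 = I² × R3 = (12.64)² × 4.70 = 751.0 W

751 W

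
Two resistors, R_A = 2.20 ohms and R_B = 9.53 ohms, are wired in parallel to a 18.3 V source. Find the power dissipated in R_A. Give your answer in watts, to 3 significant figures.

152 W

The supply voltage appears across each parallel branch — just use P = V²/R_A.
P_R_A = V² / R_A = (18.3)² / 2.20 Ω = 152.2 W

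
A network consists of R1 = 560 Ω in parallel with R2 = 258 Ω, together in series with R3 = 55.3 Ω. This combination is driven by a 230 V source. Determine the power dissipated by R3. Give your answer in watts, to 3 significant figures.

54.4 W

Collapse the R1‖R2 pair into one equivalent R_p; then R_p and R3 form a series string.
R_p = (560×258)/(560+258) = 176.6 Ω
R_total = R_p + 55.3 = 176.6 + 55.3 = 231.9 Ω
I = V / R_total = 230 / 231.9 = 0.9917 A
All the supply current flows through R3; use P = I²R3.
P_R3 = (0.9917)² × 55.3 = 54.39 W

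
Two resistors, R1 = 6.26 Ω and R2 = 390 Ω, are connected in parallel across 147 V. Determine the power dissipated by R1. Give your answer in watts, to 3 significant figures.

3450 W

Each parallel branch sees the full supply voltage, so P = V²/R applies directly to the target branch.
P_R1 = V² / R1 = (147)² / 6.26 Ω = 3452 W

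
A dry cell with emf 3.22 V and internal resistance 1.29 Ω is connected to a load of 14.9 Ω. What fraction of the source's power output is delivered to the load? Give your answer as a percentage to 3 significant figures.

The source delivers εI, of which I²R reaches the load and I²r is lost; since I is common, η = R/(R+r).
η = R / (R + r) = 14.9 / (14.9 + 1.29) = 0.9203

92.0 %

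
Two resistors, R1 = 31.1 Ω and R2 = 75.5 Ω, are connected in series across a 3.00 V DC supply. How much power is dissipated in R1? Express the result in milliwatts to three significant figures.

Every series element carries the same I. Get I from the total resistance, then P = I² × R1.
R_total = 31.1 + 75.5 = 106.6 Ω
I = V / R_total = 3.00 / 106.6 = 0.02814 A
P_R1 = I² × R1 = (0.02814)² × 31.1 = 0.02463 W

24.6 mW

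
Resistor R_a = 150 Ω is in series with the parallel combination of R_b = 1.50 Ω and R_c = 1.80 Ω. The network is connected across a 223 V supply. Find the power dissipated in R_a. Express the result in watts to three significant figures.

Collapse R_b‖R_c to a single equivalent, reducing the network to two series elements.
R_p = (1.50×1.80)/(1.50+1.80) = 0.8182 Ω
R_total = 150 + 0.8182 = 150.8 Ω
I = V / R_total = 223 / 150.8 = 1.479 A
All the current flows through R_a; use P = I²R.
P_R_a = (1.479)² × 150 = 327.9 W

328 W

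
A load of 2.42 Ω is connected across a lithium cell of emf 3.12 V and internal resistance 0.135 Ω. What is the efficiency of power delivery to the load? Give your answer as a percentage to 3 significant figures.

94.7 %

The source delivers εI, of which I²R reaches the load and I²r is lost; since I is common, η = R/(R+r).
η = R / (R + r) = 2.42 / (2.42 + 0.135) = 0.9472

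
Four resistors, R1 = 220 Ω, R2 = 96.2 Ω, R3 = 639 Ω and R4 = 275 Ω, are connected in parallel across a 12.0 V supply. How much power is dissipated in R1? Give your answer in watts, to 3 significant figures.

Each parallel branch sees the full supply voltage, so P = V²/R applies directly to the target branch.
P_R1 = V² / R1 = (12.0)² / 220 Ω = 0.6545 W

0.655 W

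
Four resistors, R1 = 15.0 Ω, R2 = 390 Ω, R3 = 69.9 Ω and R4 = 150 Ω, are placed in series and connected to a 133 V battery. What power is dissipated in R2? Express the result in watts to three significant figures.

17.7 W

Since the resistors are in series they all carry the loop current I = V/R_total; the power in any one is I²R.
R_total = 15.0 + 390 + 69.9 + 150 = 624.9 Ω
I = V / R_total = 133 / 624.9 = 0.2128 A
P_R2 = I² × R2 = (0.2128)² × 390 = 17.67 W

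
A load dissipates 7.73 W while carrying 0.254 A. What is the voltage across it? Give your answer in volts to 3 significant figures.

The two known quantities fix the third via V = P / I.
V = 7.73 / 0.2540 = 30.43 V

30.4 V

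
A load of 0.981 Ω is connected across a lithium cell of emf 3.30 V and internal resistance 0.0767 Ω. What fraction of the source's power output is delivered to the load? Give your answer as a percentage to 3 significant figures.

92.7 %

Efficiency is P_load / P_total. With a series r and R sharing the same I, P = I²R for each, so η = R/(R+r).
η = R / (R + r) = 0.981 / (0.981 + 0.0767) = 0.9275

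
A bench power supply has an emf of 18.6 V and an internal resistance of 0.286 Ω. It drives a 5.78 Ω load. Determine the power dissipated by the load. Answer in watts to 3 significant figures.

54.3 W

With r and R in series, I = ε/(r+R); the load dissipates I²R.
I = ε / (r + R) = 18.6 / (0.286 + 5.78) = 3.066 A
P_load = I² R = (3.066)² × 5.78 = 54.34 W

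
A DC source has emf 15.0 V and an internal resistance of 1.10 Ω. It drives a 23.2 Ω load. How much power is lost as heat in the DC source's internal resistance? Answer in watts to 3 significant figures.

0.419 W

The internal resistance carries the same current as the load; P_int = I²r.
I = ε / (r + R) = 15.0 / (1.10 + 23.2) = 0.6173 A
P_int = I² r = (0.6173)² × 1.10 = 0.4191 W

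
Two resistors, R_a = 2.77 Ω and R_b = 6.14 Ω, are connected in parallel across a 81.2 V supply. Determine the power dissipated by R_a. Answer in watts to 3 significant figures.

R_a sits directly across the source, so P = V²/R with V = 81.2 V.
P_R_a = V² / R_a = (81.2)² / 2.77 Ω = 2380 W

2380 W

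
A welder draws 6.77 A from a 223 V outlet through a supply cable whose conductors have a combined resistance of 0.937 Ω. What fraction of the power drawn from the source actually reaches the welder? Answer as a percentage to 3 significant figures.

The supply cable carries the full 6.77 A.
P_line = I² R_line = (6.770)² × 0.937 = 42.95 W
P_source = V I = 223 × 6.770 = 1510 W; P_load = 1467 W
η = P_load / P_source = 1467 / 1510 = 0.9716

97.2 %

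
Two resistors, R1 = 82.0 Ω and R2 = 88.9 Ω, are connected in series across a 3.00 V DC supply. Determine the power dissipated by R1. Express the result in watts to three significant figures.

0.0253 W

Since the resistors are in series they all carry the loop current I = V/R_total; the power in any one is I²R.
R_total = 82.0 + 88.9 = 170.9 Ω
I = V / R_total = 3.00 / 170.9 = 0.01755 A
P_R1 = I² × R1 = (0.01755)² × 82.0 = 0.02527 W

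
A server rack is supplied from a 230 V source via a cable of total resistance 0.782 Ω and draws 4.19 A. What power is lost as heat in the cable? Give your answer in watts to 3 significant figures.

Line loss is just I²R for the cable — we know both I and R_line directly.
The cable carries the full 4.19 A.
P_line = I² R_line = (4.190)² × 0.782 = 13.73 W

13.7 W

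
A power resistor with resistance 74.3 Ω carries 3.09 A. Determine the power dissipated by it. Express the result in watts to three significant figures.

With I and R stated, P = I²R applies in one step.
P = (3.090 A)² × 74.3 Ω = 709.4 W

709 W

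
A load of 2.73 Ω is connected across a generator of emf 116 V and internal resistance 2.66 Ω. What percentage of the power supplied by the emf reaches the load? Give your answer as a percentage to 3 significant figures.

50.6 %

η = P_load/(P_load+P_int) = I²R/(I²R+I²r) = R/(R+r) — the I² cancels for series elements.
η = R / (R + r) = 2.73 / (2.73 + 2.66) = 0.5065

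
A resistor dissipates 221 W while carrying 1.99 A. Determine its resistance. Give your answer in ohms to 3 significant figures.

55.8 Ω

From P = V I = I²R = V²/R, with the two given quantities we get R = P / I².
R = 221 / (1.990)² = 55.81 Ω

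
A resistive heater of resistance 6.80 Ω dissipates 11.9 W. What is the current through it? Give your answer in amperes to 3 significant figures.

1.32 A

Rearranging the power relation for the two known quantities gives I = √(P / R).
I = √(11.9 / 6.80) = 1.323 A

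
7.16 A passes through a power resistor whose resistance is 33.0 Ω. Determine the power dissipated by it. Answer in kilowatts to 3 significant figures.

1.69 kW

The current through and the resistance of the element are both given; use P = I²R.
P = (7.160 A)² × 33.0 Ω = 1692 W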